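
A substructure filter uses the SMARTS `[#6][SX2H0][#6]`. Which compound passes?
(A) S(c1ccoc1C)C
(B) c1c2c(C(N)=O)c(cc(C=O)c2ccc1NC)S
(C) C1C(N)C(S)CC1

[#6][SX2H0][#6] describes an aliphatic sulfur bridging two carbons with no H on the sulfur (a thioether).
(A) contains a methylthio ether (-SCH3), which satisfies every atom and bond constraint.
(B) has a thiol (-SH) but the sulfur has H1, not H0 bridging two carbons.
(C) has a thiol (-SH) but the sulfur has H1, not H0 bridging two carbons.
So the answer is (A).

A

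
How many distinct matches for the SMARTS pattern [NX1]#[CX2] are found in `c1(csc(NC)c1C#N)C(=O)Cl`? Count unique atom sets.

[NX1]#[CX2] is the SMARTS for a nitrile: a nitrogen triple-bonded to a two-connected carbon.
Exactly one fragment in the molecule meets all constraints, giving 1 match.

1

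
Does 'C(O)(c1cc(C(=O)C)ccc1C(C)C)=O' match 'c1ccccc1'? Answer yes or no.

Yes

The pattern c1ccccc1 describes six aromatic carbons in a ring — a benzene ring.
The required atom environment is present in the molecule, so the pattern matches.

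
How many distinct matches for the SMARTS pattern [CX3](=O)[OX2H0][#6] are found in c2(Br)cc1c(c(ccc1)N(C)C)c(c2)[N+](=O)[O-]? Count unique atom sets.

[CX3](=O)[OX2H0][#6] is the SMARTS for an ester: a carbonyl carbon bonded to an oxygen that is itself bonded to carbon (no H on that O).
No fragment in the molecule satisfies every constraint, giving 0 matches.

0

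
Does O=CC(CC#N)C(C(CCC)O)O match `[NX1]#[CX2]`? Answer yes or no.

The pattern [NX1]#[CX2] describes a nitrogen triple-bonded to a two-connected carbon — a nitrile.
The molecule carries a nitrile (-C#N), whose atoms satisfy every constraint of the query, so the pattern matches.

Yes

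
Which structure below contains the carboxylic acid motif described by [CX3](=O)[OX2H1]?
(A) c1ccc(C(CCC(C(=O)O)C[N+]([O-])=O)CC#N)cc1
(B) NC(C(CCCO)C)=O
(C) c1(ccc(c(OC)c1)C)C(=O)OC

A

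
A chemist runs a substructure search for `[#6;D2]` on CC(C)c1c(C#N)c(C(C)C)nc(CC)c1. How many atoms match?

3

The query [#6;D2] means: any carbon bonded to exactly two heavy atoms.
Check the 16 heavy atoms by environment: 1× n (aromatic, D2) → no; 4× c (aromatic, D3) → no; 1× c (aromatic, D2) → match; 2× C (D3) → no; 5× C (D1) → no; 2× C (D2) → match; 1× N (D1) → no.
Summing the matching environments: 1 + 2 = 3 matching atoms.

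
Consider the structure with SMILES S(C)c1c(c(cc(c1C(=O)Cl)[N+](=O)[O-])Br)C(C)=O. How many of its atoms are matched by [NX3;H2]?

0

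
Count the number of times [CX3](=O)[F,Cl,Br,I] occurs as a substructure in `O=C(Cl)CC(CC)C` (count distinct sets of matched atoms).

1

[CX3](=O)[F,Cl,Br,I] is the SMARTS for an acyl halide: a carbonyl carbon bonded to a halogen.
Exactly one fragment in the molecule meets all constraints, giving 1 match.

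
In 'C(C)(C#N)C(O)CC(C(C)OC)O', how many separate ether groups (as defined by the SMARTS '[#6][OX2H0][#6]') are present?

1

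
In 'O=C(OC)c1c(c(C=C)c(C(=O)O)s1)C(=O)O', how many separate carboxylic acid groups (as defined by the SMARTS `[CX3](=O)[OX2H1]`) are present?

[CX3](=O)[OX2H1] is the SMARTS for a carboxylic acid: an sp2 carbon double-bonded to O and single-bonded to an -OH oxygen.
The molecule carries 2 separate instances of a carboxylic acid group (-C(=O)OH) meeting every constraint; each maps to a distinct set of atoms, giving 2 matches.

2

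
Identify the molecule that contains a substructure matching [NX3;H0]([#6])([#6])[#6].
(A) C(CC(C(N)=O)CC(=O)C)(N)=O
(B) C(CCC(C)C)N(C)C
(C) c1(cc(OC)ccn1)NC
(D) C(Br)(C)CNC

[NX3;H0]([#6])([#6])[#6] describes a trivalent nitrogen with no H, bonded to three carbons (a tertiary amine).
(A) has a primary amide (-C(=O)NH2) but the amide nitrogen has H2 and only one carbon neighbour.
(B) contains a dimethylamino group (-N(CH3)2), which satisfies every atom and bond constraint.
(C) has an N-methylamino group (-NHCH3) but the nitrogen still has one H (H1), not H0.
(D) has an N-methylamino group (-NHCH3) but the nitrogen still has one H (H1), not H0.
So the answer is (B).

B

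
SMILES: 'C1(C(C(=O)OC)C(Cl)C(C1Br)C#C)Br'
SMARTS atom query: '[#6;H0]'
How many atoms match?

2

Check the 14 heavy atoms by environment: 6× C (H1) → no; 1× Cl (H0) → no; 2× C (H0) → match; 2× Br (H0) → no; 2× O (H0) → no; 1× C (H3) → no.
That gives 2 matching atoms.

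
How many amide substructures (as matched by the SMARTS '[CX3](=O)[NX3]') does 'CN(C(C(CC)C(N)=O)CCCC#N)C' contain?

[CX3](=O)[NX3] is the SMARTS for an amide: a carbonyl carbon bonded to a trivalent nitrogen.
Exactly one fragment in the molecule meets all constraints, giving 1 match.

1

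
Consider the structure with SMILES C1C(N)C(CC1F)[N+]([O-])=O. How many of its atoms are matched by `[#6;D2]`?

The query [#6;D2] means: any carbon bonded to exactly two heavy atoms.
Check the 10 heavy atoms by environment: 2× C (D2) → match; 3× C (D3) → no; 1× N (charge +1, D3) → no; 1× O (charge -1, D1) → no; 1× O (D1) → no; 1× F (D1) → no; 1× N (D1) → no.
That gives 2 matching atoms.

2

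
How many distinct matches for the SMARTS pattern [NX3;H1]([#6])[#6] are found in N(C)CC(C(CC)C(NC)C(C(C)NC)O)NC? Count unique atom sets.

4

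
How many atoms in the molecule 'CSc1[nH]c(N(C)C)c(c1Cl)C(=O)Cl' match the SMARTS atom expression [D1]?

6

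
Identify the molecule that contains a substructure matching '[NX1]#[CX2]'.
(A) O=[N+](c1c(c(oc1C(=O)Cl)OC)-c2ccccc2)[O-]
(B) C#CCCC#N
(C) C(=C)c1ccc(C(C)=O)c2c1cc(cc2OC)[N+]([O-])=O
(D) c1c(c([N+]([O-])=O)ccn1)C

B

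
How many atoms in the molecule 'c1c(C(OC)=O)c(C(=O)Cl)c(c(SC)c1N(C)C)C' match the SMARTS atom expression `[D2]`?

3

Check the 19 heavy atoms by environment: 5× c (aromatic, D3) → no; 1× c (aromatic, D2) → match; 5× C (D1) → no; 1× N (D3) → no; 1× S (D2) → match; 2× C (D3) → no; 2× O (D1) → no; 1× O (D2) → match; 1× Cl (D1) → no.
Summing the matching environments: 1 + 1 + 1 = 3 matching atoms.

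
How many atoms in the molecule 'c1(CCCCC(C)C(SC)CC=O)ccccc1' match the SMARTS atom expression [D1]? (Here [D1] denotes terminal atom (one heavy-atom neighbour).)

The query [D1] means: atom with exactly one heavy-atom neighbour (degree 1).
Check the 18 heavy atoms by environment: 6× C (D2) → no; 2× C (D3) → no; 1× S (D2) → no; 2× C (D1) → match; 1× O (D1) → match; 1× c (aromatic, D3) → no; 5× c (aromatic, D2) → no.
Summing the matching environments: 2 + 1 = 3 matching atoms.

3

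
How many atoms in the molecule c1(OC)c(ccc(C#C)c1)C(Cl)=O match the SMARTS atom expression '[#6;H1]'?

4

The query [#6;H1] means: any carbon bearing exactly one hydrogen.
Check the 13 heavy atoms by environment: 3× c (aromatic, H0) → no; 3× c (aromatic, H1) → match; 2× O (H0) → no; 1× C (H3) → no; 2× C (H0) → no; 1× C (H1) → match; 1× Cl (H0) → no.
Summing the matching environments: 3 + 1 = 4 matching atoms.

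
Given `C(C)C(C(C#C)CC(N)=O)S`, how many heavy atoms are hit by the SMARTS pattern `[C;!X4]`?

3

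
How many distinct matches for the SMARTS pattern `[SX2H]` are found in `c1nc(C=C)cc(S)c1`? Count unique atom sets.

[SX2H] is the SMARTS for a thiol: an aliphatic sulfur with two connections, one being H.
Exactly one fragment in the molecule meets all constraints, giving 1 match.

1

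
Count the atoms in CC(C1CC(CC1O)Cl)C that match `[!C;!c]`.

The query [!C;!c] means: neither aliphatic nor aromatic carbon — same as [!#6].
Check the 10 heavy atoms by environment: 8× C → no; 1× Cl → match; 1× O → match.
Summing the matching environments: 1 + 1 = 2 matching atoms.

2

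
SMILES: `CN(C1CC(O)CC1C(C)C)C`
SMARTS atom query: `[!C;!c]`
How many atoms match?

2

The query [!C;!c] means: neither aliphatic nor aromatic carbon — same as [!#6].
Check the 12 heavy atoms by environment: 10× C → no; 1× N → match; 1× O → match.
Summing the matching environments: 1 + 1 = 2 matching atoms.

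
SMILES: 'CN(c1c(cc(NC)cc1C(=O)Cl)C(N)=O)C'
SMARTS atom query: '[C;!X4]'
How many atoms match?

2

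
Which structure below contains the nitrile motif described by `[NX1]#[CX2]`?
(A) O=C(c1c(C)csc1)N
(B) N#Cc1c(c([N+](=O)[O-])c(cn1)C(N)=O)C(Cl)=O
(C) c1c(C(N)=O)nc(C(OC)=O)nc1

[NX1]#[CX2] describes a nitrogen triple-bonded to a two-connected carbon (a nitrile).
(A) has a primary amide (-C(=O)NH2) but the nitrogen is NX3, not NX1.
(B) contains a nitrile (-C#N), which satisfies every atom and bond constraint.
(C) has a primary amide (-C(=O)NH2) but the nitrogen is NX3, not NX1.
So the answer is (B).

B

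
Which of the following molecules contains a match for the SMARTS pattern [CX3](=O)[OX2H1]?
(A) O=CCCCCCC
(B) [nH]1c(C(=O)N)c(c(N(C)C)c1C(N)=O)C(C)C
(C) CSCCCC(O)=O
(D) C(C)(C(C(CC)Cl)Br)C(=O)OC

[CX3](=O)[OX2H1] describes an sp2 carbon double-bonded to O and single-bonded to an -OH oxygen (a carboxylic acid).
(A) has an aldehyde (-CHO) but there is no singly-bonded oxygen on the carbonyl carbon.
(B) has a primary amide (-C(=O)NH2) but the carbonyl is bonded to N, not to an -OH oxygen.
(C) contains a carboxylic acid group (-C(=O)OH), which satisfies every atom and bond constraint.
(D) has a methyl-ester group (-C(=O)OCH3) but the singly-bonded O has no H (OX2H0, not OX2H1).
So the answer is (C).

C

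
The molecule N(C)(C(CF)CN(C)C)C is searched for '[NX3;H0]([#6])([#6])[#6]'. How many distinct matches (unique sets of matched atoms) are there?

[NX3;H0]([#6])([#6])[#6] is the SMARTS for a tertiary amine: a trivalent nitrogen with no H, bonded to three carbons.
The molecule carries 2 separate instances of a dimethylamino group (-N(CH3)2) meeting every constraint; each maps to a distinct set of atoms, giving 2 matches.

2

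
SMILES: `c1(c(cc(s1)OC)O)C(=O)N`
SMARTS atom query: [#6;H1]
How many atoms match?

The query [#6;H1] means: any carbon bearing exactly one hydrogen.
Check the 11 heavy atoms by environment: 1× s (aromatic, H0) → no; 3× c (aromatic, H0) → no; 1× c (aromatic, H1) → match; 1× O (H1) → no; 2× O (H0) → no; 1× C (H3) → no; 1× C (H0) → no; 1× N (H2) → no.
That gives 1 matching atom.

1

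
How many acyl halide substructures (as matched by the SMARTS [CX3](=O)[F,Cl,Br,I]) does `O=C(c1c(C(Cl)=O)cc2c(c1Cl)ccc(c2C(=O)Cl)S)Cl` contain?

3

[CX3](=O)[F,Cl,Br,I] is the SMARTS for an acyl halide: a carbonyl carbon bonded to a halogen.
The molecule carries 3 separate instances of an acyl chloride (-C(=O)Cl) meeting every constraint; each maps to a distinct set of atoms, giving 3 matches.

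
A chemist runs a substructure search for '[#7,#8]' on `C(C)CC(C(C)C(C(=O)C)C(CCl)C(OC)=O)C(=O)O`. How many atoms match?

The query [#7,#8] means: nitrogen or oxygen (comma = OR).
Check the 20 heavy atoms by environment: 14× C → no; 5× O → match; 1× Cl → no.
That gives 5 matching atoms.

5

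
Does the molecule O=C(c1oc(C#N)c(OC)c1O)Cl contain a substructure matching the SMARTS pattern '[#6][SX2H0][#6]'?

The pattern [#6][SX2H0][#6] describes an aliphatic sulfur bridging two carbons with no H on the sulfur — a thioether.
The closest candidate here is a methoxy ether (-OCH3), but the bridging atom is O, not S. No other fragment satisfies the full query, so there is no match.

No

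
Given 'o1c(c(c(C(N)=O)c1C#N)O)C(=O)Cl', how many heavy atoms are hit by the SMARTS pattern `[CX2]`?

1

Check the 14 heavy atoms by environment: 1× o (aromatic, X2) → no; 4× c (aromatic, X3) → no; 2× C (X3) → no; 2× O (X1) → no; 1× Cl (X1) → no; 1× O (X2) → no; 1× N (X3) → no; 1× C (X2) → match; 1× N (X1) → no.
That gives 1 matching atom.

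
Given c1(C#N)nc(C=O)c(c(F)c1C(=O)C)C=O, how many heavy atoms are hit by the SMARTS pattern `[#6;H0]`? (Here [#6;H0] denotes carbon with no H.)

7

Check the 16 heavy atoms by environment: 1× n (aromatic, H0) → no; 5× c (aromatic, H0) → match; 2× C (H1) → no; 3× O (H0) → no; 2× C (H0) → match; 1× C (H3) → no; 1× N (H0) → no; 1× F (H0) → no.
Summing the matching environments: 5 + 2 = 7 matching atoms.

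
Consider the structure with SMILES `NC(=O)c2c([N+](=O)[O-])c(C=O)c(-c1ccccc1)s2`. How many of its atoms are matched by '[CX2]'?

0

The query [CX2] means: C with X2: aliphatic carbon with exactly 2 total connections.
Check the 19 heavy atoms by environment: 1× s (aromatic, X2) → no; 10× c (aromatic, X3) → no; 2× C (X3) → no; 3× O (X1) → no; 1× N (charge +1, X3) → no; 1× O (charge -1, X1) → no; 1× N (X3) → no.
No environment satisfies the query, so 0 matching atoms.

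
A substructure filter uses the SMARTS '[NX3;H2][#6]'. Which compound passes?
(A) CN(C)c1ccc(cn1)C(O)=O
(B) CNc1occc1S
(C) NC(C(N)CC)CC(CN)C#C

[NX3;H2][#6] describes a trivalent nitrogen with two H attached to carbon (a primary amine).
(A) has a dimethylamino group (-N(CH3)2) but the nitrogen has H0, not H2.
(B) has an N-methylamino group (-NHCH3) but the nitrogen bears two carbons and only one H (H1), not H2.
(C) contains a primary amino group (-NH2), which satisfies every atom and bond constraint.
So the answer is (C).

C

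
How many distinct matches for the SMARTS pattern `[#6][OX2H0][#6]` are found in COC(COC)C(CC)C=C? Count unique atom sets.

[#6][OX2H0][#6] is the SMARTS for an ether: an aliphatic oxygen bridging two carbons with no H on the oxygen.
The molecule carries 2 separate instances of a methoxy ether (-OCH3) meeting every constraint; each maps to a distinct set of atoms, giving 2 matches.

2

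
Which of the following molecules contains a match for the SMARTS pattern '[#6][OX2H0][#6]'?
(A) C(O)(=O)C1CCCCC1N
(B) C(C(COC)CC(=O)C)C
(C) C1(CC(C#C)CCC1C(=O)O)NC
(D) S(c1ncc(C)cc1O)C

[#6][OX2H0][#6] describes an aliphatic oxygen bridging two carbons with no H on the oxygen (an ether).
(A) has a carboxylic acid group (-C(=O)OH) but the -OH oxygen has H1; the =O is OX1, not OX2.
(B) contains a methoxy ether (-OCH3), which satisfies every atom and bond constraint.
(C) has a carboxylic acid group (-C(=O)OH) but the -OH oxygen has H1; the =O is OX1, not OX2.
(D) has a hydroxyl group (-OH) but the oxygen has H1, not H0 bridging two carbons.
So the answer is (B).

B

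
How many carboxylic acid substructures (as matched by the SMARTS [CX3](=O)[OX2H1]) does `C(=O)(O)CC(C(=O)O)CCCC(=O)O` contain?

3

[CX3](=O)[OX2H1] is the SMARTS for a carboxylic acid: an sp2 carbon double-bonded to O and single-bonded to an -OH oxygen.
The molecule carries 3 separate instances of a carboxylic acid group (-C(=O)OH) meeting every constraint; each maps to a distinct set of atoms, giving 3 matches.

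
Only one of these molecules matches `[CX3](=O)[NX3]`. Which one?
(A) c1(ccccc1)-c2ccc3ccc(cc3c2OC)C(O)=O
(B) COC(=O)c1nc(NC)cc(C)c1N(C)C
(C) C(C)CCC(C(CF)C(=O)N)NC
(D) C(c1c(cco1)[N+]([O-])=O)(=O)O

[CX3](=O)[NX3] describes a carbonyl carbon bonded to a trivalent nitrogen (an amide).
(A) has a carboxylic acid group (-C(=O)OH) but the carbonyl is bonded to O, not to an NX3 nitrogen.
(B) has a methyl-ester group (-C(=O)OCH3) but the carbonyl is bonded to O, not to an NX3 nitrogen.
(C) contains a primary amide (-C(=O)NH2), which satisfies every atom and bond constraint.
(D) has a carboxylic acid group (-C(=O)OH) but the carbonyl is bonded to O, not to an NX3 nitrogen.
So the answer is (C).

C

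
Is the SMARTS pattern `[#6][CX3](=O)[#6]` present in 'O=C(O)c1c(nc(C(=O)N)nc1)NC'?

No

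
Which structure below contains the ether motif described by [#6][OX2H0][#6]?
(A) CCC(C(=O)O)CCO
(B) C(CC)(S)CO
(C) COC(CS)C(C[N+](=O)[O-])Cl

[#6][OX2H0][#6] describes an aliphatic oxygen bridging two carbons with no H on the oxygen (an ether).
(A) has a carboxylic acid group (-C(=O)OH) but the -OH oxygen has H1; the =O is OX1, not OX2.
(B) has a hydroxyl group (-OH) but the oxygen has H1, not H0 bridging two carbons.
(C) contains a methoxy ether (-OCH3), which satisfies every atom and bond constraint.
So the answer is (C).

C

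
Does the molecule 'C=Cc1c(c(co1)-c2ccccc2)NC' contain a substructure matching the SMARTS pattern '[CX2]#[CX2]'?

No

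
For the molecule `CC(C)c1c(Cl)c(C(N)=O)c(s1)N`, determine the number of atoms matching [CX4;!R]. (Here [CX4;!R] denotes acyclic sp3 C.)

3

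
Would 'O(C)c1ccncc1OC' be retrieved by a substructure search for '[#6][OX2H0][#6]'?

Yes

The pattern [#6][OX2H0][#6] describes an aliphatic oxygen bridging two carbons with no H on the oxygen — an ether.
The molecule carries a methoxy ether (-OCH3), whose atoms satisfy every constraint of the query, so the pattern matches.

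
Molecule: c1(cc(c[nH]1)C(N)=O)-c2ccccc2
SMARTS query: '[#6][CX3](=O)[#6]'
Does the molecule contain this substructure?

No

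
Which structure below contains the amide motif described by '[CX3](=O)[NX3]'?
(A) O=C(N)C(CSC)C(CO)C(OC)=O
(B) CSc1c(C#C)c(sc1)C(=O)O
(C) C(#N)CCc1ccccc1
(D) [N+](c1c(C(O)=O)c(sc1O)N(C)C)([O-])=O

[CX3](=O)[NX3] describes a carbonyl carbon bonded to a trivalent nitrogen (an amide).
(A) contains a primary amide (-C(=O)NH2), which satisfies every atom and bond constraint.
(B) has a carboxylic acid group (-C(=O)OH) but the carbonyl is bonded to O, not to an NX3 nitrogen.
(C) has a nitrile (-C#N) but the nitrile N is NX1 (triple-bonded), not NX3.
(D) has a carboxylic acid group (-C(=O)OH) but the carbonyl is bonded to O, not to an NX3 nitrogen.
So the answer is (A).

A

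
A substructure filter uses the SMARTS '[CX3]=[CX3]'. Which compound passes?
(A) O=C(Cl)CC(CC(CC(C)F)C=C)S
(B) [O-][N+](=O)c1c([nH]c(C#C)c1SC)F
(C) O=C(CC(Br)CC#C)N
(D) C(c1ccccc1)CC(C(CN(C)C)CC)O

[CX3]=[CX3] describes a non-aromatic C=C double bond between two sp2 carbons (an alkene).
(A) contains a vinyl group (-CH=CH2), which satisfies every atom and bond constraint.
(B) has an ethynyl group (-C#CH) but the C-C bond is a triple bond, not a double bond.
(C) has an ethynyl group (-C#CH) but the C-C bond is a triple bond, not a double bond.
(D) has an ethyl group (-CH2CH3) but its C-C bond is a single bond between CX4 carbons, not CX3=CX3.
So the answer is (A).

A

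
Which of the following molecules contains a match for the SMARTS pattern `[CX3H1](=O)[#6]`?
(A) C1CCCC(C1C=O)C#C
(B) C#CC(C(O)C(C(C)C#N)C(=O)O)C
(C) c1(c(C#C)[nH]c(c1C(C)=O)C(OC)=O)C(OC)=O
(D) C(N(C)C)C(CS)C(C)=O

[CX3H1](=O)[#6] describes an sp2 carbon with one H, double-bonded to O and single-bonded to carbon (an aldehyde).
(A) contains an aldehyde (-CHO), which satisfies every atom and bond constraint.
(B) has a carboxylic acid group (-C(=O)OH) but the carbonyl carbon has H0 and is bonded to O, not H1.
(C) has a methyl-ester group (-C(=O)OCH3) but the carbonyl carbon has H0, not H1.
(D) has an acetyl/ketone group (-C(=O)CH3) but the carbonyl carbon has H0 (two carbon neighbours), not H1.
So the answer is (A).

A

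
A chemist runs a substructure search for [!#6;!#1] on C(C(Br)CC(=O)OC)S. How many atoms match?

4

The query [!#6;!#1] means: not carbon and not hydrogen — any heteroatom.
Check the 9 heavy atoms by environment: 5× C → no; 2× O → match; 1× Br → match; 1× S → match.
Summing the matching environments: 2 + 1 + 1 = 4 matching atoms.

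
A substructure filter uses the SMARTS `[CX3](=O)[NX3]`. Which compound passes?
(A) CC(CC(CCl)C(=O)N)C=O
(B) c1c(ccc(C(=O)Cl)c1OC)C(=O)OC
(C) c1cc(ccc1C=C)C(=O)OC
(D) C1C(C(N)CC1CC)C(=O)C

A

[CX3](=O)[NX3] describes a carbonyl carbon bonded to a trivalent nitrogen (an amide).
(A) contains a primary amide (-C(=O)NH2), which satisfies every atom and bond constraint.
(B) has a methyl-ester group (-C(=O)OCH3) but the carbonyl is bonded to O, not to an NX3 nitrogen.
(C) has a methyl-ester group (-C(=O)OCH3) but the carbonyl is bonded to O, not to an NX3 nitrogen.
(D) has a primary amino group (-NH2) but the -NH2 is not attached to a carbonyl carbon.
So the answer is (A).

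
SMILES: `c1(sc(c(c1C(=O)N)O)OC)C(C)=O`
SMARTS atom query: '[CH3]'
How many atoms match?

2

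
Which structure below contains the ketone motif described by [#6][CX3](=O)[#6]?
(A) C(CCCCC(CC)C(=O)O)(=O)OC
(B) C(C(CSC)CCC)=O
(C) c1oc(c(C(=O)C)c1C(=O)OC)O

C

[#6][CX3](=O)[#6] describes a carbonyl carbon (no H) flanked by two carbons (a ketone).
(A) has a carboxylic acid group (-C(=O)OH) but one neighbour of the carbonyl carbon is O, not C.
(B) has an aldehyde (-CHO) but the carbonyl carbon has H1, so it is not flanked by two carbons.
(C) contains an acetyl/ketone group (-C(=O)CH3), which satisfies every atom and bond constraint.
So the answer is (C).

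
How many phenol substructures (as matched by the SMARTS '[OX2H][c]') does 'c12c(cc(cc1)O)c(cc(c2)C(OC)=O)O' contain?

2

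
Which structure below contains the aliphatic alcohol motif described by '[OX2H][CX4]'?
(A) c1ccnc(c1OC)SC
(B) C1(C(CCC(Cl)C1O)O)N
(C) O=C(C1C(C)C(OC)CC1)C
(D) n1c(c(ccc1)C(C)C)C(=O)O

B

[OX2H][CX4] describes a hydroxyl oxygen bound to an sp3 (X4) carbon (an aliphatic alcohol).
(A) has a methoxy ether (-OCH3) but the oxygen has H0 (ether), not H1.
(B) contains a hydroxyl group (-OH), which satisfies every atom and bond constraint.
(C) has a methoxy ether (-OCH3) but the oxygen has H0 (ether), not H1.
(D) has a carboxylic acid group (-C(=O)OH) but the -OH is on a CX3 carbonyl carbon, not a CX4 carbon.
So the answer is (B).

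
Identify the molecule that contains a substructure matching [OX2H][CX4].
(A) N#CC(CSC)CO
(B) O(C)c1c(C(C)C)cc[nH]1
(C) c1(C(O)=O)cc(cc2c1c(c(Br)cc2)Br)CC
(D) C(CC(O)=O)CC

A

[OX2H][CX4] describes a hydroxyl oxygen bound to an sp3 (X4) carbon (an aliphatic alcohol).
(A) contains a hydroxyl group (-OH), which satisfies every atom and bond constraint.
(B) has a methoxy ether (-OCH3) but the oxygen has H0 (ether), not H1.
(C) has a carboxylic acid group (-C(=O)OH) but the -OH is on a CX3 carbonyl carbon, not a CX4 carbon.
(D) has a carboxylic acid group (-C(=O)OH) but the -OH is on a CX3 carbonyl carbon, not a CX4 carbon.
So the answer is (A).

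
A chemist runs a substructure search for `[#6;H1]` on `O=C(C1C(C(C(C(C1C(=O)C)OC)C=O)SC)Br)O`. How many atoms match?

7

The query [#6;H1] means: any carbon bearing exactly one hydrogen.
Check the 19 heavy atoms by environment: 7× C (H1) → match; 2× C (H0) → no; 4× O (H0) → no; 3× C (H3) → no; 1× S (H0) → no; 1× Br (H0) → no; 1× O (H1) → no.
That gives 7 matching atoms.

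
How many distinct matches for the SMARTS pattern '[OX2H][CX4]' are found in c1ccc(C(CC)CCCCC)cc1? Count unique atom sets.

[OX2H][CX4] is the SMARTS for an aliphatic alcohol: a hydroxyl oxygen bound to an sp3 (X4) carbon.
No fragment in the molecule satisfies every constraint, giving 0 matches.

0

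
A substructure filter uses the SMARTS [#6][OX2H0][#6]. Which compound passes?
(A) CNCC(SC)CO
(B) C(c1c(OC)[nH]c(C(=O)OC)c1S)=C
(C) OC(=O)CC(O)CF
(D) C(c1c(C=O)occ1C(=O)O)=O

B

[#6][OX2H0][#6] describes an aliphatic oxygen bridging two carbons with no H on the oxygen (an ether).
(A) has a hydroxyl group (-OH) but the oxygen has H1, not H0 bridging two carbons.
(B) contains a methoxy ether (-OCH3), which satisfies every atom and bond constraint.
(C) has a carboxylic acid group (-C(=O)OH) but the -OH oxygen has H1; the =O is OX1, not OX2.
(D) has a carboxylic acid group (-C(=O)OH) but the -OH oxygen has H1; the =O is OX1, not OX2.
So the answer is (B).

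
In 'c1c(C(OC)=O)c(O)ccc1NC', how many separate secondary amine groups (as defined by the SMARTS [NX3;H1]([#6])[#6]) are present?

1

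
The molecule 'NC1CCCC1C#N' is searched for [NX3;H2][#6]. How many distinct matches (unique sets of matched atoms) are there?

1

[NX3;H2][#6] is the SMARTS for a primary amine: a trivalent nitrogen with two H attached to carbon.
Exactly one fragment in the molecule meets all constraints, giving 1 match.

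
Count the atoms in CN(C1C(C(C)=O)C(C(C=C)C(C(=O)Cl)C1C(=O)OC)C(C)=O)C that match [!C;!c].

7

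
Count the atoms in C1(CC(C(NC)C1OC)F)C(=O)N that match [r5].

5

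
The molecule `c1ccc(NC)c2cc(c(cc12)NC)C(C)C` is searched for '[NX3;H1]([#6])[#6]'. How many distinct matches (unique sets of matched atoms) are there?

[NX3;H1]([#6])[#6] is the SMARTS for a secondary amine: a trivalent nitrogen with one H, bonded to two carbons.
The molecule carries 2 separate instances of an N-methylamino group (-NHCH3) meeting every constraint; each maps to a distinct set of atoms, giving 2 matches.

2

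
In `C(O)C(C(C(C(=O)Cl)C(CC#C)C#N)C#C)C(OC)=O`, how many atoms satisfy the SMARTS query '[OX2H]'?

1

The query [OX2H] means: aliphatic oxygen with two connections, one of which is H — an -OH oxygen.
Check the 20 heavy atoms by environment: 2× C (H2, X4) → no; 4× C (H1, X4) → no; 2× C (H0, X3) → no; 2× O (H0, X1) → no; 1× Cl (H0, X1) → no; 1× O (H0, X2) → no; 1× C (H3, X4) → no; 3× C (H0, X2) → no; 2× C (H1, X2) → no; 1× O (H1, X2) → match; 1× N (H0, X1) → no.
That gives 1 matching atom.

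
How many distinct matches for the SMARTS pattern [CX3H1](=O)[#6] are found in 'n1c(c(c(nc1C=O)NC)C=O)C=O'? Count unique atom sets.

3

[CX3H1](=O)[#6] is the SMARTS for an aldehyde: an sp2 carbon with one H, double-bonded to O and single-bonded to carbon.
The molecule carries 3 separate instances of an aldehyde (-CHO) meeting every constraint; each maps to a distinct set of atoms, giving 3 matches.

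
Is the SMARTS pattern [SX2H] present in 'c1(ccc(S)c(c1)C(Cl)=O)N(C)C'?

Yes

The pattern [SX2H] describes an aliphatic sulfur with two connections, one being H — a thiol.
The molecule carries a thiol (-SH), whose atoms satisfy every constraint of the query, so the pattern matches.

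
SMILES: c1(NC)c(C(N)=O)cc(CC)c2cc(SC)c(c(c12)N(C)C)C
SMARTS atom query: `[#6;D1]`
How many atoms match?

6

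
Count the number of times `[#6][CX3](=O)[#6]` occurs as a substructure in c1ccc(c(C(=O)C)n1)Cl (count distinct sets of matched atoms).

[#6][CX3](=O)[#6] is the SMARTS for a ketone: a carbonyl carbon (no H) flanked by two carbons.
Exactly one fragment in the molecule meets all constraints, giving 1 match.

1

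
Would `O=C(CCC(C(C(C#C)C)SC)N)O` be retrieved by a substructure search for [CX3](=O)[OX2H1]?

The pattern [CX3](=O)[OX2H1] describes an sp2 carbon double-bonded to O and single-bonded to an -OH oxygen — a carboxylic acid.
The molecule carries a carboxylic acid group (-C(=O)OH), whose atoms satisfy every constraint of the query, so the pattern matches.

Yes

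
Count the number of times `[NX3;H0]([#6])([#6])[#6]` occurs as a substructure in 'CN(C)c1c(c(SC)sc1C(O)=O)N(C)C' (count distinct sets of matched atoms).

2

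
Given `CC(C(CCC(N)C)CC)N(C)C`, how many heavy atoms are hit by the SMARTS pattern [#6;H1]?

The query [#6;H1] means: any carbon bearing exactly one hydrogen.
Check the 13 heavy atoms by environment: 5× C (H3) → no; 3× C (H1) → match; 3× C (H2) → no; 1× N (H2) → no; 1× N (H0) → no.
That gives 3 matching atoms.

3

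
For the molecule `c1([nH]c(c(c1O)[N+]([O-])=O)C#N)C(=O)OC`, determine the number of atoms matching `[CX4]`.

1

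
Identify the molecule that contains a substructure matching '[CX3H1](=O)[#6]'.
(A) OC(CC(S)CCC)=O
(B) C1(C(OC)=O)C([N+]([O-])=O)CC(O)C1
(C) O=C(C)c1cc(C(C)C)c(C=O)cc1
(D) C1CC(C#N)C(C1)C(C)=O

C

[CX3H1](=O)[#6] describes an sp2 carbon with one H, double-bonded to O and single-bonded to carbon (an aldehyde).
(A) has a carboxylic acid group (-C(=O)OH) but the carbonyl carbon has H0 and is bonded to O, not H1.
(B) has a methyl-ester group (-C(=O)OCH3) but the carbonyl carbon has H0, not H1.
(C) contains an aldehyde (-CHO), which satisfies every atom and bond constraint.
(D) has an acetyl/ketone group (-C(=O)CH3) but the carbonyl carbon has H0 (two carbon neighbours), not H1.
So the answer is (C).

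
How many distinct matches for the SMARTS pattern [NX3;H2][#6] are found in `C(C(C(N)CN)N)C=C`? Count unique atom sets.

[NX3;H2][#6] is the SMARTS for a primary amine: a trivalent nitrogen with two H attached to carbon.
The molecule carries 3 separate instances of a primary amino group (-NH2) meeting every constraint; each maps to a distinct set of atoms, giving 3 matches.

3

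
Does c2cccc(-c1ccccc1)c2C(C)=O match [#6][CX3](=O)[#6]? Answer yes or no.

Yes

The pattern [#6][CX3](=O)[#6] describes a carbonyl carbon (no H) flanked by two carbons — a ketone.
The molecule carries an acetyl/ketone group (-C(=O)CH3), whose atoms satisfy every constraint of the query, so the pattern matches.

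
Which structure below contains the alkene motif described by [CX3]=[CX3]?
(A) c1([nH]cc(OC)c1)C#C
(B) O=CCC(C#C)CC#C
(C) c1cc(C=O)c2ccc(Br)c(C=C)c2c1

C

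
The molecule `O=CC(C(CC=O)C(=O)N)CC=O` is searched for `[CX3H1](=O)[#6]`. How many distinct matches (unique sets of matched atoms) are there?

3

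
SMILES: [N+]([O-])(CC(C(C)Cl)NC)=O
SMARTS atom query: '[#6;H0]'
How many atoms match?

The query [#6;H0] means: any carbon with no attached hydrogen.
Check the 10 heavy atoms by environment: 1× C (H2) → no; 2× C (H1) → no; 2× C (H3) → no; 1× N (H1) → no; 1× Cl (H0) → no; 1× N (charge +1, H0) → no; 1× O (charge -1, H0) → no; 1× O (H0) → no.
No environment satisfies the query, so 0 matching atoms.

0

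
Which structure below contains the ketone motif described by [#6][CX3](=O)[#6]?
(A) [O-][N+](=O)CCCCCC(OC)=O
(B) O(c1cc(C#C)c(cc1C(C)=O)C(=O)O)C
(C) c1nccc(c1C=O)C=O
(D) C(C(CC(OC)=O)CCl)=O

B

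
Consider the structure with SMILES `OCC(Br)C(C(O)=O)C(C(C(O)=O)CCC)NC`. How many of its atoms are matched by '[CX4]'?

9

The query [CX4] means: C with X4: aliphatic carbon with exactly 4 total connections (bonds + H).
Check the 18 heavy atoms by environment: 9× C (X4) → match; 1× N (X3) → no; 3× O (X2) → no; 2× C (X3) → no; 2× O (X1) → no; 1× Br (X1) → no.
That gives 9 matching atoms.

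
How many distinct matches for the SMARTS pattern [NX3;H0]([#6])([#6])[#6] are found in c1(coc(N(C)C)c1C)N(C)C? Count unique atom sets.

2

[NX3;H0]([#6])([#6])[#6] is the SMARTS for a tertiary amine: a trivalent nitrogen with no H, bonded to three carbons.
The molecule carries 2 separate instances of a dimethylamino group (-N(CH3)2) meeting every constraint; each maps to a distinct set of atoms, giving 2 matches.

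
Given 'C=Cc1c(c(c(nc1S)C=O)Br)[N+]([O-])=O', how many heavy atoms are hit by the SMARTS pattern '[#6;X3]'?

8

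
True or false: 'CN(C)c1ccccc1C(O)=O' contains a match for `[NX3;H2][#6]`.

The pattern [NX3;H2][#6] describes a trivalent nitrogen with two H attached to carbon — a primary amine.
The closest candidate here is a dimethylamino group (-N(CH3)2), but the nitrogen has H0, not H2. No other fragment satisfies the full query, so there is no match.

False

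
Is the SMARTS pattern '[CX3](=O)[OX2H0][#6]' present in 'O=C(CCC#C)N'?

No

The pattern [CX3](=O)[OX2H0][#6] describes a carbonyl carbon bonded to an oxygen that is itself bonded to carbon (no H on that O) — an ester.
The closest candidate here is a primary amide (-C(=O)NH2), but the carbonyl is bonded to N, not to an O-C linkage. No other fragment satisfies the full query, so there is no match.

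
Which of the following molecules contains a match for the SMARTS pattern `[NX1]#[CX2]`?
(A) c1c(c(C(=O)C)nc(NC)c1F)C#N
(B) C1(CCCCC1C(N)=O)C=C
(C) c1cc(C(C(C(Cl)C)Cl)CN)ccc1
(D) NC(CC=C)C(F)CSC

A

[NX1]#[CX2] describes a nitrogen triple-bonded to a two-connected carbon (a nitrile).
(A) contains a nitrile (-C#N), which satisfies every atom and bond constraint.
(B) has a primary amide (-C(=O)NH2) but the nitrogen is NX3, not NX1.
(C) has a primary amino group (-NH2) but the nitrogen is NX3 (three connections), not NX1 triple-bonded.
(D) has a primary amino group (-NH2) but the nitrogen is NX3 (three connections), not NX1 triple-bonded.
So the answer is (A).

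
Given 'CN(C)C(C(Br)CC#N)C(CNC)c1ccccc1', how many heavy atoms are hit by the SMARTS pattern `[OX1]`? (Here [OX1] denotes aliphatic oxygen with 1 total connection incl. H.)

The query [OX1] means: aliphatic oxygen with one total connection — typically a carbonyl =O or an oxide.
Check the 19 heavy atoms by environment: 8× C (X4) → no; 1× C (X2) → no; 1× N (X1) → no; 1× Br (X1) → no; 2× N (X3) → no; 6× c (aromatic, X3) → no.
No environment satisfies the query, so 0 matching atoms.

0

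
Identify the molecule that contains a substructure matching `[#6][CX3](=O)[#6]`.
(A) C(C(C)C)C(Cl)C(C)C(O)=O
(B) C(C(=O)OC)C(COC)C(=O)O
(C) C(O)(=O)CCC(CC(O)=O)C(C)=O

C

[#6][CX3](=O)[#6] describes a carbonyl carbon (no H) flanked by two carbons (a ketone).
(A) has a carboxylic acid group (-C(=O)OH) but one neighbour of the carbonyl carbon is O, not C.
(B) has a carboxylic acid group (-C(=O)OH) but one neighbour of the carbonyl carbon is O, not C.
(C) contains an acetyl/ketone group (-C(=O)CH3), which satisfies every atom and bond constraint.
So the answer is (C).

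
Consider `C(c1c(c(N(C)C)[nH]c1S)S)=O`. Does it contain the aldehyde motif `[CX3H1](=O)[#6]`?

Yes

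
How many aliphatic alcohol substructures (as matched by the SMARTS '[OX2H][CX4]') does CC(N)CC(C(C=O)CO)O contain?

[OX2H][CX4] is the SMARTS for an aliphatic alcohol: a hydroxyl oxygen bound to an sp3 (X4) carbon.
The molecule carries 2 separate instances of a hydroxyl group (-OH) meeting every constraint; each maps to a distinct set of atoms, giving 2 matches.

2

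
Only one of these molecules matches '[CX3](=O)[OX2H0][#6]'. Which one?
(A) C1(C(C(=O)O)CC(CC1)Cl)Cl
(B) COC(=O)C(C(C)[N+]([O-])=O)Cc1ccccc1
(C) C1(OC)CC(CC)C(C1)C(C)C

B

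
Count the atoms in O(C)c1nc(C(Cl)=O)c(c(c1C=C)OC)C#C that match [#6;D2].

The query [#6;D2] means: any carbon bonded to exactly two heavy atoms.
Check the 17 heavy atoms by environment: 1× n (aromatic, D2) → no; 5× c (aromatic, D3) → no; 2× O (D2) → no; 4× C (D1) → no; 2× C (D2) → match; 1× C (D3) → no; 1× O (D1) → no; 1× Cl (D1) → no.
That gives 2 matching atoms.

2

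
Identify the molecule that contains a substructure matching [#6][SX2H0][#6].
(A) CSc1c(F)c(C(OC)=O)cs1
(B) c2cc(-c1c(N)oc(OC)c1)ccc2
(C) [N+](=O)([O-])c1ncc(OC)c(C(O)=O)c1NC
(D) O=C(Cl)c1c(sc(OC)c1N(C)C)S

A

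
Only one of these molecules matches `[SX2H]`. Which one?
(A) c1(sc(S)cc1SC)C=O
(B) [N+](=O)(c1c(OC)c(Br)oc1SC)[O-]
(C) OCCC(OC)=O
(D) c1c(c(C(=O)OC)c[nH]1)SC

A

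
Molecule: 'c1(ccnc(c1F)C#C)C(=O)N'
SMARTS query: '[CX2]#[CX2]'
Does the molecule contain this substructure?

Yes

The pattern [CX2]#[CX2] describes a carbon-carbon triple bond — an alkyne.
The molecule carries an ethynyl group (-C#CH), whose atoms satisfy every constraint of the query, so the pattern matches.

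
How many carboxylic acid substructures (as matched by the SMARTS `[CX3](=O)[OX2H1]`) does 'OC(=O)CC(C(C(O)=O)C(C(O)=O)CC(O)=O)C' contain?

[CX3](=O)[OX2H1] is the SMARTS for a carboxylic acid: an sp2 carbon double-bonded to O and single-bonded to an -OH oxygen.
The molecule carries 4 separate instances of a carboxylic acid group (-C(=O)OH) meeting every constraint; each maps to a distinct set of atoms, giving 4 matches.

4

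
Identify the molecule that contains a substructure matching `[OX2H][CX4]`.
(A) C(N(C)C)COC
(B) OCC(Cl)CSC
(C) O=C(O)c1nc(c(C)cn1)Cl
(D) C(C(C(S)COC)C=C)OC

B

[OX2H][CX4] describes a hydroxyl oxygen bound to an sp3 (X4) carbon (an aliphatic alcohol).
(A) has a methoxy ether (-OCH3) but the oxygen has H0 (ether), not H1.
(B) contains a hydroxyl group (-OH), which satisfies every atom and bond constraint.
(C) has a carboxylic acid group (-C(=O)OH) but the -OH is on a CX3 carbonyl carbon, not a CX4 carbon.
(D) has a methoxy ether (-OCH3) but the oxygen has H0 (ether), not H1.
So the answer is (B).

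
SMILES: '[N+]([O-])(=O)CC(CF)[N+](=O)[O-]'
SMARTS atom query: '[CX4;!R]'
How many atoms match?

3

Check the 10 heavy atoms by environment: 3× C (X4, acyclic) → match; 2× N (charge +1, X3, acyclic) → no; 2× O (charge -1, X1, acyclic) → no; 2× O (X1, acyclic) → no; 1× F (X1, acyclic) → no.
That gives 3 matching atoms.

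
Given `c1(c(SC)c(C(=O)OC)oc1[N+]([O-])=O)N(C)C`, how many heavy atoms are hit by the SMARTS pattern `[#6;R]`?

4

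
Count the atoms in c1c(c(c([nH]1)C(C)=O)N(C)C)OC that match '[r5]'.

5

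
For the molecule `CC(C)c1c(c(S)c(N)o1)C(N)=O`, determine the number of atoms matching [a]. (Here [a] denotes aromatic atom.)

5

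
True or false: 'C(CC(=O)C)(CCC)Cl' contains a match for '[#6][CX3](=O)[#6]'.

True

The pattern [#6][CX3](=O)[#6] describes a carbonyl carbon (no H) flanked by two carbons — a ketone.
The molecule carries an acetyl/ketone group (-C(=O)CH3), whose atoms satisfy every constraint of the query, so the pattern matches.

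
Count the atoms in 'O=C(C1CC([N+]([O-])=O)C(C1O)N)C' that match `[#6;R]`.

The query [#6;R] means: carbon that is part of a ring.
Check the 13 heavy atoms by environment: 5× C (in 5-ring) → match; 1× N (acyclic) → no; 2× C (acyclic) → no; 3× O (acyclic) → no; 1× N (charge +1, acyclic) → no; 1× O (charge -1, acyclic) → no.
That gives 5 matching atoms.

5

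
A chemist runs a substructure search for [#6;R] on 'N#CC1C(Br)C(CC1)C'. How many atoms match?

5

Check the 9 heavy atoms by environment: 5× C (in 5-ring) → match; 1× Br (acyclic) → no; 2× C (acyclic) → no; 1× N (acyclic) → no.
That gives 5 matching atoms.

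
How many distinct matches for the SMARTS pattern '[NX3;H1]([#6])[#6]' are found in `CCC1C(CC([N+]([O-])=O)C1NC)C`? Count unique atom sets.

1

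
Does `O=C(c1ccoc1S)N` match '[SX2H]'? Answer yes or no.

The pattern [SX2H] describes an aliphatic sulfur with two connections, one being H — a thiol.
The molecule carries a thiol (-SH), whose atoms satisfy every constraint of the query, so the pattern matches.

Yes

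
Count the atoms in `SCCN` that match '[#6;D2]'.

The query [#6;D2] means: any carbon bonded to exactly two heavy atoms.
Check the 4 heavy atoms by environment: 2× C (D2) → match; 1× N (D1) → no; 1× S (D1) → no.
That gives 2 matching atoms.

2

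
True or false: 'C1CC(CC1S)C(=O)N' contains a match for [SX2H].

The pattern [SX2H] describes an aliphatic sulfur with two connections, one being H — a thiol.
The molecule carries a thiol (-SH), whose atoms satisfy every constraint of the query, so the pattern matches.

True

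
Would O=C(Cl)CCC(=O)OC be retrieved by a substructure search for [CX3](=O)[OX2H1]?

No

The pattern [CX3](=O)[OX2H1] describes an sp2 carbon double-bonded to O and single-bonded to an -OH oxygen — a carboxylic acid.
The closest candidate here is an acyl chloride (-C(=O)Cl), but the carbonyl is bonded to Cl, not to an -OH oxygen. No other fragment satisfies the full query, so there is no match.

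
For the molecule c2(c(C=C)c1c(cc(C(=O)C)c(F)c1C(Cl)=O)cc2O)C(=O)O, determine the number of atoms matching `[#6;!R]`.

6

The query [#6;!R] means: carbon not in any ring.
Check the 23 heavy atoms by environment: 10× c (aromatic, in 6-ring) → no; 6× C (acyclic) → match; 5× O (acyclic) → no; 1× F (acyclic) → no; 1× Cl (acyclic) → no.
That gives 6 matching atoms.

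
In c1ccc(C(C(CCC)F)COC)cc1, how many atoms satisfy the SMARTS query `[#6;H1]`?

7

The query [#6;H1] means: any carbon bearing exactly one hydrogen.
Check the 15 heavy atoms by environment: 3× C (H2) → no; 2× C (H1) → match; 1× O (H0) → no; 2× C (H3) → no; 1× c (aromatic, H0) → no; 5× c (aromatic, H1) → match; 1× F (H0) → no.
Summing the matching environments: 2 + 5 = 7 matching atoms.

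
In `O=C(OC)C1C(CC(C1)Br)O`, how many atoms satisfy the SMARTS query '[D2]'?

Check the 11 heavy atoms by environment: 2× C (D2) → match; 4× C (D3) → no; 2× O (D1) → no; 1× Br (D1) → no; 1× O (D2) → match; 1× C (D1) → no.
Summing the matching environments: 2 + 1 = 3 matching atoms.

3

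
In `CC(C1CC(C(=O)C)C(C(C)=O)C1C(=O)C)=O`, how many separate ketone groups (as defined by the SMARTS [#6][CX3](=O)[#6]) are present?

[#6][CX3](=O)[#6] is the SMARTS for a ketone: a carbonyl carbon (no H) flanked by two carbons.
The molecule carries 4 separate instances of an acetyl/ketone group (-C(=O)CH3) meeting every constraint; each maps to a distinct set of atoms, giving 4 matches.

4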